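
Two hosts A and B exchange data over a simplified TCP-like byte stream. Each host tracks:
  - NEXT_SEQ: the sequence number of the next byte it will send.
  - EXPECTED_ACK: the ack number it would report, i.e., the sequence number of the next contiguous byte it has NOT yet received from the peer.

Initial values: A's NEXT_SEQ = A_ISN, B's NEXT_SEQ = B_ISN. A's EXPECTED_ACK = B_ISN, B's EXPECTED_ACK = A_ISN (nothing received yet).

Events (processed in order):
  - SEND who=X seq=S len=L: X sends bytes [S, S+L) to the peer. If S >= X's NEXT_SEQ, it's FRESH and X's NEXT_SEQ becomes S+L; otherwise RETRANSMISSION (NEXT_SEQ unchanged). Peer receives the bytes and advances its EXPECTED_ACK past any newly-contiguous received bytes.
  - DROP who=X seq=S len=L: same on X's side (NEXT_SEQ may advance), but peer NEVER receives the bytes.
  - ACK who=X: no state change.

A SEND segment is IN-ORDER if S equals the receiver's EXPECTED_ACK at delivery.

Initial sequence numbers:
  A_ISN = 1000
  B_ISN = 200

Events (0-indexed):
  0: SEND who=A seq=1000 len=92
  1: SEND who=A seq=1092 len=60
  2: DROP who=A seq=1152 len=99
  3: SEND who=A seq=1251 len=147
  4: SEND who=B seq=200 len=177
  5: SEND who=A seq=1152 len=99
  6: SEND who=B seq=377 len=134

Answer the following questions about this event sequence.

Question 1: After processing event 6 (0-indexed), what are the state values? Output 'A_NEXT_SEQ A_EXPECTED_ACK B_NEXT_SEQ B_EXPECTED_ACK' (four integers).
After event 0: A_seq=1092 A_ack=200 B_seq=200 B_ack=1092
After event 1: A_seq=1152 A_ack=200 B_seq=200 B_ack=1152
After event 2: A_seq=1251 A_ack=200 B_seq=200 B_ack=1152
After event 3: A_seq=1398 A_ack=200 B_seq=200 B_ack=1152
After event 4: A_seq=1398 A_ack=377 B_seq=377 B_ack=1152
After event 5: A_seq=1398 A_ack=377 B_seq=377 B_ack=1398
After event 6: A_seq=1398 A_ack=511 B_seq=511 B_ack=1398

1398 511 511 1398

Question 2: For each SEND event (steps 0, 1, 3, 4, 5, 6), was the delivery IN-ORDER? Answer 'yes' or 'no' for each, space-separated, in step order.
Step 0: SEND seq=1000 -> in-order
Step 1: SEND seq=1092 -> in-order
Step 3: SEND seq=1251 -> out-of-order
Step 4: SEND seq=200 -> in-order
Step 5: SEND seq=1152 -> in-order
Step 6: SEND seq=377 -> in-order

Answer: yes yes no yes yes yes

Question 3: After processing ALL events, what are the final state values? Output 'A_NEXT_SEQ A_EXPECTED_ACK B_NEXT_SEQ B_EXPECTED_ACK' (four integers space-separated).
Answer: 1398 511 511 1398

Derivation:
After event 0: A_seq=1092 A_ack=200 B_seq=200 B_ack=1092
After event 1: A_seq=1152 A_ack=200 B_seq=200 B_ack=1152
After event 2: A_seq=1251 A_ack=200 B_seq=200 B_ack=1152
After event 3: A_seq=1398 A_ack=200 B_seq=200 B_ack=1152
After event 4: A_seq=1398 A_ack=377 B_seq=377 B_ack=1152
After event 5: A_seq=1398 A_ack=377 B_seq=377 B_ack=1398
After event 6: A_seq=1398 A_ack=511 B_seq=511 B_ack=1398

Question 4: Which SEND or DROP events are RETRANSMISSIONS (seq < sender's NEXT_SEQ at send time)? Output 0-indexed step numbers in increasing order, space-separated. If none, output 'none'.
Step 0: SEND seq=1000 -> fresh
Step 1: SEND seq=1092 -> fresh
Step 2: DROP seq=1152 -> fresh
Step 3: SEND seq=1251 -> fresh
Step 4: SEND seq=200 -> fresh
Step 5: SEND seq=1152 -> retransmit
Step 6: SEND seq=377 -> fresh

Answer: 5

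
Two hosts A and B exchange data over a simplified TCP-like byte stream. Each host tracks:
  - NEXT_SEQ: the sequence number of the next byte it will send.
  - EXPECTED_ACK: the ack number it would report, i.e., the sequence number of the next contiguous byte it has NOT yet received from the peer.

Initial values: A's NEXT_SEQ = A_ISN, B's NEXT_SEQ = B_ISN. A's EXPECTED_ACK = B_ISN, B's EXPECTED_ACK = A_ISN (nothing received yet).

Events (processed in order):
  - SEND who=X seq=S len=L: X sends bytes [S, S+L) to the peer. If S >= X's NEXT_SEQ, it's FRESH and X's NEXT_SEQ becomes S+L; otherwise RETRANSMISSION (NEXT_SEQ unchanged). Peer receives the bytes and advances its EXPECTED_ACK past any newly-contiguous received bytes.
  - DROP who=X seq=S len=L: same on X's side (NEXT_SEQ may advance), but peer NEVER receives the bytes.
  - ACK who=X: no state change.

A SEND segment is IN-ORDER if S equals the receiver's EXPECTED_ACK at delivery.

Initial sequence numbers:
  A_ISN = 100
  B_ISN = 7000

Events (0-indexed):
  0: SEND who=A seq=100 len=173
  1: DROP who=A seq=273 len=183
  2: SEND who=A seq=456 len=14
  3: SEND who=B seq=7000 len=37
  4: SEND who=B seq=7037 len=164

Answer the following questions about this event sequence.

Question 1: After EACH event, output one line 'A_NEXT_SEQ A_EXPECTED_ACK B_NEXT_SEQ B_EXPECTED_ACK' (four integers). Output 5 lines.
273 7000 7000 273
456 7000 7000 273
470 7000 7000 273
470 7037 7037 273
470 7201 7201 273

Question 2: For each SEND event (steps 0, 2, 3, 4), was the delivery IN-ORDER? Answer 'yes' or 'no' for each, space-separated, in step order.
Answer: yes no yes yes

Derivation:
Step 0: SEND seq=100 -> in-order
Step 2: SEND seq=456 -> out-of-order
Step 3: SEND seq=7000 -> in-order
Step 4: SEND seq=7037 -> in-order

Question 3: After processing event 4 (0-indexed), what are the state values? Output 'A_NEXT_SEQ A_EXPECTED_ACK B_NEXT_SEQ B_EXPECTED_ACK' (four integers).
After event 0: A_seq=273 A_ack=7000 B_seq=7000 B_ack=273
After event 1: A_seq=456 A_ack=7000 B_seq=7000 B_ack=273
After event 2: A_seq=470 A_ack=7000 B_seq=7000 B_ack=273
After event 3: A_seq=470 A_ack=7037 B_seq=7037 B_ack=273
After event 4: A_seq=470 A_ack=7201 B_seq=7201 B_ack=273

470 7201 7201 273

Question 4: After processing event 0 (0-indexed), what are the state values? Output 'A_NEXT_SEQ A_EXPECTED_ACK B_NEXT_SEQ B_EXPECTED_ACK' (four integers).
After event 0: A_seq=273 A_ack=7000 B_seq=7000 B_ack=273

273 7000 7000 273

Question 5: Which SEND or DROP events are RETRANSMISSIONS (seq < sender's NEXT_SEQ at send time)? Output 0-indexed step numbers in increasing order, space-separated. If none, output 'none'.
Answer: none

Derivation:
Step 0: SEND seq=100 -> fresh
Step 1: DROP seq=273 -> fresh
Step 2: SEND seq=456 -> fresh
Step 3: SEND seq=7000 -> fresh
Step 4: SEND seq=7037 -> fresh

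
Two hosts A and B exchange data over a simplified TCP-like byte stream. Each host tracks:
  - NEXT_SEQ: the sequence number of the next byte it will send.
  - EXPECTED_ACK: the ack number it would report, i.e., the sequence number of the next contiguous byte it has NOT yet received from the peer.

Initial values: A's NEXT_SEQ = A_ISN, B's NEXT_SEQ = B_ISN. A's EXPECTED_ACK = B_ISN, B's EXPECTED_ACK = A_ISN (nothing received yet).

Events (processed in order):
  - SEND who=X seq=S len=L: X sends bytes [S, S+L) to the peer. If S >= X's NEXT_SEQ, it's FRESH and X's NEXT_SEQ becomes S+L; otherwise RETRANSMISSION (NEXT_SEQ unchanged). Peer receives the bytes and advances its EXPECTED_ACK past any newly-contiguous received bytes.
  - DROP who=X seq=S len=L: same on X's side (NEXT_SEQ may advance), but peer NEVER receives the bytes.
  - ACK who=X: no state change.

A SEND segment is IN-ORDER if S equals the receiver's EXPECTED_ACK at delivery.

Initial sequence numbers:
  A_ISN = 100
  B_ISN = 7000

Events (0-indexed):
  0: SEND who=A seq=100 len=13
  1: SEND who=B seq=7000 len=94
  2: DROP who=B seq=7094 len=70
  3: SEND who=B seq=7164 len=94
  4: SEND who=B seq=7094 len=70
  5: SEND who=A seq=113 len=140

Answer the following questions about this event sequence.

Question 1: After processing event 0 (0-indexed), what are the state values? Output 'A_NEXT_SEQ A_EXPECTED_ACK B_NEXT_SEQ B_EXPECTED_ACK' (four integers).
After event 0: A_seq=113 A_ack=7000 B_seq=7000 B_ack=113

113 7000 7000 113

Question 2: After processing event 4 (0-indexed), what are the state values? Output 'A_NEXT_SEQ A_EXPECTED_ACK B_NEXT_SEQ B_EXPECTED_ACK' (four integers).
After event 0: A_seq=113 A_ack=7000 B_seq=7000 B_ack=113
After event 1: A_seq=113 A_ack=7094 B_seq=7094 B_ack=113
After event 2: A_seq=113 A_ack=7094 B_seq=7164 B_ack=113
After event 3: A_seq=113 A_ack=7094 B_seq=7258 B_ack=113
After event 4: A_seq=113 A_ack=7258 B_seq=7258 B_ack=113

113 7258 7258 113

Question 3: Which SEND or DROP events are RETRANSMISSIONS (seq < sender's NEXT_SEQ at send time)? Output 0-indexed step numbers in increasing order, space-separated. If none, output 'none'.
Step 0: SEND seq=100 -> fresh
Step 1: SEND seq=7000 -> fresh
Step 2: DROP seq=7094 -> fresh
Step 3: SEND seq=7164 -> fresh
Step 4: SEND seq=7094 -> retransmit
Step 5: SEND seq=113 -> fresh

Answer: 4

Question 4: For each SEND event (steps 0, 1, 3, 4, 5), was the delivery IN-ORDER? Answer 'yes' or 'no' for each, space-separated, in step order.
Step 0: SEND seq=100 -> in-order
Step 1: SEND seq=7000 -> in-order
Step 3: SEND seq=7164 -> out-of-order
Step 4: SEND seq=7094 -> in-order
Step 5: SEND seq=113 -> in-order

Answer: yes yes no yes yes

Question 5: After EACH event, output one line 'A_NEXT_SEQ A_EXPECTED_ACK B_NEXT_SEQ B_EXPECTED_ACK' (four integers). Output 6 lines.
113 7000 7000 113
113 7094 7094 113
113 7094 7164 113
113 7094 7258 113
113 7258 7258 113
253 7258 7258 253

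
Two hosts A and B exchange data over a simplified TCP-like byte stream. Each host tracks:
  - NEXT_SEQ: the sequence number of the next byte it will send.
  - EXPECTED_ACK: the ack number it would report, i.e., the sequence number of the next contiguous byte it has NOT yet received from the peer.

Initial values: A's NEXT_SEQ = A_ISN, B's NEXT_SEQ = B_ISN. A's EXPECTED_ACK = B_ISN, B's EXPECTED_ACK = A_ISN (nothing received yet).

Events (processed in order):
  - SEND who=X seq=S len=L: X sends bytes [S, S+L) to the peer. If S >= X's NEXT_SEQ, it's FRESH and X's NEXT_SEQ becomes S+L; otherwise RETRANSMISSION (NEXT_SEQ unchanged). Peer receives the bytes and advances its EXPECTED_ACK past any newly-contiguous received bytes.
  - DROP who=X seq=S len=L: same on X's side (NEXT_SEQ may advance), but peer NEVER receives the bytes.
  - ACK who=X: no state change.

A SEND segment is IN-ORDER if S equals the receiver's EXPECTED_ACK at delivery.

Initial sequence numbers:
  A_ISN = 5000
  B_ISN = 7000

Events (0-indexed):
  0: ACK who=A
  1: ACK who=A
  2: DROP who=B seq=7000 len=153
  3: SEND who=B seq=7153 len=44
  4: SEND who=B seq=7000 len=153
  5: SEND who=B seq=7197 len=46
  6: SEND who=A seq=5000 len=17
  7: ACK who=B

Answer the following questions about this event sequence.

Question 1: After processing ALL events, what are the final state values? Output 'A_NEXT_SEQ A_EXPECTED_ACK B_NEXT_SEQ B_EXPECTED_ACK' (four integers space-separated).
After event 0: A_seq=5000 A_ack=7000 B_seq=7000 B_ack=5000
After event 1: A_seq=5000 A_ack=7000 B_seq=7000 B_ack=5000
After event 2: A_seq=5000 A_ack=7000 B_seq=7153 B_ack=5000
After event 3: A_seq=5000 A_ack=7000 B_seq=7197 B_ack=5000
After event 4: A_seq=5000 A_ack=7197 B_seq=7197 B_ack=5000
After event 5: A_seq=5000 A_ack=7243 B_seq=7243 B_ack=5000
After event 6: A_seq=5017 A_ack=7243 B_seq=7243 B_ack=5017
After event 7: A_seq=5017 A_ack=7243 B_seq=7243 B_ack=5017

Answer: 5017 7243 7243 5017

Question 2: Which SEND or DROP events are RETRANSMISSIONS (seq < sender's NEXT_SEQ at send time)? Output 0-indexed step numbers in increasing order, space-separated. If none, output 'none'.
Step 2: DROP seq=7000 -> fresh
Step 3: SEND seq=7153 -> fresh
Step 4: SEND seq=7000 -> retransmit
Step 5: SEND seq=7197 -> fresh
Step 6: SEND seq=5000 -> fresh

Answer: 4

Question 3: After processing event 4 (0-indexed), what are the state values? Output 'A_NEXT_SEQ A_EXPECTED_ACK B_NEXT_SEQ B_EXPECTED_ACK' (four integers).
After event 0: A_seq=5000 A_ack=7000 B_seq=7000 B_ack=5000
After event 1: A_seq=5000 A_ack=7000 B_seq=7000 B_ack=5000
After event 2: A_seq=5000 A_ack=7000 B_seq=7153 B_ack=5000
After event 3: A_seq=5000 A_ack=7000 B_seq=7197 B_ack=5000
After event 4: A_seq=5000 A_ack=7197 B_seq=7197 B_ack=5000

5000 7197 7197 5000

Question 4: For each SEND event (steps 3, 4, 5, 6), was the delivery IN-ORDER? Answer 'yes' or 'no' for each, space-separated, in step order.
Answer: no yes yes yes

Derivation:
Step 3: SEND seq=7153 -> out-of-order
Step 4: SEND seq=7000 -> in-order
Step 5: SEND seq=7197 -> in-order
Step 6: SEND seq=5000 -> in-order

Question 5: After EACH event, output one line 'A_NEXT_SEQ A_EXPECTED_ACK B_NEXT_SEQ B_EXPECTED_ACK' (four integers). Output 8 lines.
5000 7000 7000 5000
5000 7000 7000 5000
5000 7000 7153 5000
5000 7000 7197 5000
5000 7197 7197 5000
5000 7243 7243 5000
5017 7243 7243 5017
5017 7243 7243 5017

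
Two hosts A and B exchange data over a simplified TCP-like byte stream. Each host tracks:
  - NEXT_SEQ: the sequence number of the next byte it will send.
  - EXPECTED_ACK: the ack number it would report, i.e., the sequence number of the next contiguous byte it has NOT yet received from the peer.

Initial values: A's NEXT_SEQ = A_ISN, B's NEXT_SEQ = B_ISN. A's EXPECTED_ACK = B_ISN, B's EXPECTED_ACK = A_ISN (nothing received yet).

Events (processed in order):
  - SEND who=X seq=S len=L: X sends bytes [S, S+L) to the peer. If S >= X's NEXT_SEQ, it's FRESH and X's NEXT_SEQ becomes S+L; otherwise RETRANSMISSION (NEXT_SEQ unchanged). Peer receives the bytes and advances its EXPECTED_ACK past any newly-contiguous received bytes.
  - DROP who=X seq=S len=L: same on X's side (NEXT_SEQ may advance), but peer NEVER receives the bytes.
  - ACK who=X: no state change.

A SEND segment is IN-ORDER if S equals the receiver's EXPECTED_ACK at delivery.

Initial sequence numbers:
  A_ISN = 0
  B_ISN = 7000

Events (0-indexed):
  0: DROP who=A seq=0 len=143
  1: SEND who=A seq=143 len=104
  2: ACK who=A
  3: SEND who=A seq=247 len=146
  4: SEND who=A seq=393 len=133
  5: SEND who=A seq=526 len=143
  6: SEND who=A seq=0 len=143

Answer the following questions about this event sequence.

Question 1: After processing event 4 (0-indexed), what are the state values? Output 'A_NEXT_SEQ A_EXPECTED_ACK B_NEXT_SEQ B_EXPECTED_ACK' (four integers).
After event 0: A_seq=143 A_ack=7000 B_seq=7000 B_ack=0
After event 1: A_seq=247 A_ack=7000 B_seq=7000 B_ack=0
After event 2: A_seq=247 A_ack=7000 B_seq=7000 B_ack=0
After event 3: A_seq=393 A_ack=7000 B_seq=7000 B_ack=0
After event 4: A_seq=526 A_ack=7000 B_seq=7000 B_ack=0

526 7000 7000 0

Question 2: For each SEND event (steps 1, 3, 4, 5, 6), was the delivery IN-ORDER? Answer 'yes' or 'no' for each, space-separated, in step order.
Step 1: SEND seq=143 -> out-of-order
Step 3: SEND seq=247 -> out-of-order
Step 4: SEND seq=393 -> out-of-order
Step 5: SEND seq=526 -> out-of-order
Step 6: SEND seq=0 -> in-order

Answer: no no no no yes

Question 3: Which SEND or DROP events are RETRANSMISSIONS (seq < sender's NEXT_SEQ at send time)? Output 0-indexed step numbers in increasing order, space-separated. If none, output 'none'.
Step 0: DROP seq=0 -> fresh
Step 1: SEND seq=143 -> fresh
Step 3: SEND seq=247 -> fresh
Step 4: SEND seq=393 -> fresh
Step 5: SEND seq=526 -> fresh
Step 6: SEND seq=0 -> retransmit

Answer: 6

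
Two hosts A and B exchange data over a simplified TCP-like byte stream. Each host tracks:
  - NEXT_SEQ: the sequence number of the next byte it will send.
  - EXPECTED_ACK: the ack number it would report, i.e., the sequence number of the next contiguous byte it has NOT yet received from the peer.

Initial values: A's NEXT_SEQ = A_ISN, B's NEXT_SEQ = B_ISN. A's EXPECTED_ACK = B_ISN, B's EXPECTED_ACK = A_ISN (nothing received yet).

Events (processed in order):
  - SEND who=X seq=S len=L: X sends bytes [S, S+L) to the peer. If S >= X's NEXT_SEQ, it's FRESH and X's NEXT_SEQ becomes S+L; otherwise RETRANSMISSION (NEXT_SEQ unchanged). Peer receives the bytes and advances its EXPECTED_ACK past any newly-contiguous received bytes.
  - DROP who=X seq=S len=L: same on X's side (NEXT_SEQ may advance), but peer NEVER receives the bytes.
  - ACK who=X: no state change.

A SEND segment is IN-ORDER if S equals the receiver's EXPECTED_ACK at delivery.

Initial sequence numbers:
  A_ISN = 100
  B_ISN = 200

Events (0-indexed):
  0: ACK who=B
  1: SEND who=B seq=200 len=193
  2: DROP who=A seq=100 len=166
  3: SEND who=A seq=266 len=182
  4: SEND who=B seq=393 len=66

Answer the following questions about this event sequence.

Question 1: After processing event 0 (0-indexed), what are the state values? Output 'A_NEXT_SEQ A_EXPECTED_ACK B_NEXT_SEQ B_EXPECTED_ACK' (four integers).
After event 0: A_seq=100 A_ack=200 B_seq=200 B_ack=100

100 200 200 100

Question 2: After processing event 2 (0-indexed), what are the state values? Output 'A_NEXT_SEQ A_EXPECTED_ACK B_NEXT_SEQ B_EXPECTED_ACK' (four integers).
After event 0: A_seq=100 A_ack=200 B_seq=200 B_ack=100
After event 1: A_seq=100 A_ack=393 B_seq=393 B_ack=100
After event 2: A_seq=266 A_ack=393 B_seq=393 B_ack=100

266 393 393 100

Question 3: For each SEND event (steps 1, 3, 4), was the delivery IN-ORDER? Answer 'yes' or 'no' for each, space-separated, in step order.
Step 1: SEND seq=200 -> in-order
Step 3: SEND seq=266 -> out-of-order
Step 4: SEND seq=393 -> in-order

Answer: yes no yes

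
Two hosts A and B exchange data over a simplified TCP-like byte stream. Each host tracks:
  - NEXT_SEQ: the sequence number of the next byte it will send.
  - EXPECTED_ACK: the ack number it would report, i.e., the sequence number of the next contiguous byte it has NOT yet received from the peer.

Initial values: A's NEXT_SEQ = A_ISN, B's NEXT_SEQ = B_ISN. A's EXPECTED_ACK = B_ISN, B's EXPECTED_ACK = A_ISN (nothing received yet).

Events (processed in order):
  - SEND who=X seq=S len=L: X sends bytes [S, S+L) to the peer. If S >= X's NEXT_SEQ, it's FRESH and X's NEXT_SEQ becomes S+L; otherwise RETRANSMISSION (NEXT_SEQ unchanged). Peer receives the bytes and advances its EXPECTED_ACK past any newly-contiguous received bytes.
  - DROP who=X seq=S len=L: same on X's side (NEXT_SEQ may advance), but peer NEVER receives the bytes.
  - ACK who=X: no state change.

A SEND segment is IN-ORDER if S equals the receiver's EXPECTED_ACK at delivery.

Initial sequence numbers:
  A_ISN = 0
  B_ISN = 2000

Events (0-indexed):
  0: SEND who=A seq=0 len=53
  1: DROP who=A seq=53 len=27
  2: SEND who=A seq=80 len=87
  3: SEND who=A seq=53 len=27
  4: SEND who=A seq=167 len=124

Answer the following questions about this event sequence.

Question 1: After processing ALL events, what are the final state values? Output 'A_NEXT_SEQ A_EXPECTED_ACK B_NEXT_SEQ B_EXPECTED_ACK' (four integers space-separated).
After event 0: A_seq=53 A_ack=2000 B_seq=2000 B_ack=53
After event 1: A_seq=80 A_ack=2000 B_seq=2000 B_ack=53
After event 2: A_seq=167 A_ack=2000 B_seq=2000 B_ack=53
After event 3: A_seq=167 A_ack=2000 B_seq=2000 B_ack=167
After event 4: A_seq=291 A_ack=2000 B_seq=2000 B_ack=291

Answer: 291 2000 2000 291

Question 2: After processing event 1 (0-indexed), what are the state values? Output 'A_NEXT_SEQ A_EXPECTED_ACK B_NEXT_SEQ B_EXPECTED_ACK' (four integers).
After event 0: A_seq=53 A_ack=2000 B_seq=2000 B_ack=53
After event 1: A_seq=80 A_ack=2000 B_seq=2000 B_ack=53

80 2000 2000 53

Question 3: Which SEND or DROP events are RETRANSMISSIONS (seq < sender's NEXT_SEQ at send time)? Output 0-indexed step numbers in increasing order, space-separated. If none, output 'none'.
Answer: 3

Derivation:
Step 0: SEND seq=0 -> fresh
Step 1: DROP seq=53 -> fresh
Step 2: SEND seq=80 -> fresh
Step 3: SEND seq=53 -> retransmit
Step 4: SEND seq=167 -> fresh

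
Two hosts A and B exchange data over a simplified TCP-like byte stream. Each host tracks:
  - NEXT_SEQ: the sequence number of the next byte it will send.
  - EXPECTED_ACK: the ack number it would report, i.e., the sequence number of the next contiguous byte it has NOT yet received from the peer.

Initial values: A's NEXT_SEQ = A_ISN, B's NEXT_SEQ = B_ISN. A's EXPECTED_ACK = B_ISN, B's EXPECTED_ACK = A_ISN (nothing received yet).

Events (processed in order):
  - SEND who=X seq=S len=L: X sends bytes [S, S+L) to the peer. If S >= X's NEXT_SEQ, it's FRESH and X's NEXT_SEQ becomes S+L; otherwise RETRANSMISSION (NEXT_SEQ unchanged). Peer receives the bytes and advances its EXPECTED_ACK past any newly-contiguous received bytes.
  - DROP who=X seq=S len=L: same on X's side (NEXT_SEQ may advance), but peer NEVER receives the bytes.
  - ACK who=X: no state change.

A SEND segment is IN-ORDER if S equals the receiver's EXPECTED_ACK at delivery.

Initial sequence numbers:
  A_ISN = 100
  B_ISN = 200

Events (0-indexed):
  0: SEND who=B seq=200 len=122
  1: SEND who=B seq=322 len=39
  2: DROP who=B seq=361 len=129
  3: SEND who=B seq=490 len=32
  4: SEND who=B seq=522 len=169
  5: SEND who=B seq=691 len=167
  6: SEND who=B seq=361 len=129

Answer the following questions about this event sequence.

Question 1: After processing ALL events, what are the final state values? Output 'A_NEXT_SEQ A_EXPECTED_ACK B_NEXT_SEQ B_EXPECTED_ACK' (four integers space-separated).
Answer: 100 858 858 100

Derivation:
After event 0: A_seq=100 A_ack=322 B_seq=322 B_ack=100
After event 1: A_seq=100 A_ack=361 B_seq=361 B_ack=100
After event 2: A_seq=100 A_ack=361 B_seq=490 B_ack=100
After event 3: A_seq=100 A_ack=361 B_seq=522 B_ack=100
After event 4: A_seq=100 A_ack=361 B_seq=691 B_ack=100
After event 5: A_seq=100 A_ack=361 B_seq=858 B_ack=100
After event 6: A_seq=100 A_ack=858 B_seq=858 B_ack=100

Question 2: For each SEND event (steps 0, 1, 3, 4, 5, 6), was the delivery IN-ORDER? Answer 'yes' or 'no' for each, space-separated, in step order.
Step 0: SEND seq=200 -> in-order
Step 1: SEND seq=322 -> in-order
Step 3: SEND seq=490 -> out-of-order
Step 4: SEND seq=522 -> out-of-order
Step 5: SEND seq=691 -> out-of-order
Step 6: SEND seq=361 -> in-order

Answer: yes yes no no no yes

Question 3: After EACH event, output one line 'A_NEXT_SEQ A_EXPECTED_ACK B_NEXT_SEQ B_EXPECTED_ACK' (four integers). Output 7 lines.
100 322 322 100
100 361 361 100
100 361 490 100
100 361 522 100
100 361 691 100
100 361 858 100
100 858 858 100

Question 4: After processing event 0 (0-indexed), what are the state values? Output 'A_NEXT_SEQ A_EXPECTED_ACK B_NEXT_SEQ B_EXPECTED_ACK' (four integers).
After event 0: A_seq=100 A_ack=322 B_seq=322 B_ack=100

100 322 322 100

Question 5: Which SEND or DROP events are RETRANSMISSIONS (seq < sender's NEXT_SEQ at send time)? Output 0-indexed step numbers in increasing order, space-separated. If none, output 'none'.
Answer: 6

Derivation:
Step 0: SEND seq=200 -> fresh
Step 1: SEND seq=322 -> fresh
Step 2: DROP seq=361 -> fresh
Step 3: SEND seq=490 -> fresh
Step 4: SEND seq=522 -> fresh
Step 5: SEND seq=691 -> fresh
Step 6: SEND seq=361 -> retransmit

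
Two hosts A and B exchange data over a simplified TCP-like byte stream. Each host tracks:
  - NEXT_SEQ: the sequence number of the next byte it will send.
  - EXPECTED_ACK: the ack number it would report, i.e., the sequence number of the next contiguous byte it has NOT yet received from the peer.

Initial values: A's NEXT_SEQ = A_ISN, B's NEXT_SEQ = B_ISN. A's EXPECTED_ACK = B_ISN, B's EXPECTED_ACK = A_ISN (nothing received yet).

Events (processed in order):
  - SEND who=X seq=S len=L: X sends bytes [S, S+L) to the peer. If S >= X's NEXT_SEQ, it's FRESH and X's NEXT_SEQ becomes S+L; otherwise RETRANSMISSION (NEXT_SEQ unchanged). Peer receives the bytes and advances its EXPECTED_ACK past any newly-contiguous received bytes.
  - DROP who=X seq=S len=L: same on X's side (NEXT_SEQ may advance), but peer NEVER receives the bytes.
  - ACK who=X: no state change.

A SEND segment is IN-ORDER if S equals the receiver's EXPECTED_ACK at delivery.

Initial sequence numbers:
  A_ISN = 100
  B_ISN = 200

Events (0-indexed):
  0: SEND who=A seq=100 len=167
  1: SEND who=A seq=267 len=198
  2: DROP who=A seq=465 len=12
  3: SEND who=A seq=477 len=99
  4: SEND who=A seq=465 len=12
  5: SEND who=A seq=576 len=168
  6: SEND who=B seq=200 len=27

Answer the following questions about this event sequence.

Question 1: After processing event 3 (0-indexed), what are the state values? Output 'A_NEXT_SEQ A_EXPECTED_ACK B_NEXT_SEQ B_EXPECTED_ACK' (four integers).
After event 0: A_seq=267 A_ack=200 B_seq=200 B_ack=267
After event 1: A_seq=465 A_ack=200 B_seq=200 B_ack=465
After event 2: A_seq=477 A_ack=200 B_seq=200 B_ack=465
After event 3: A_seq=576 A_ack=200 B_seq=200 B_ack=465

576 200 200 465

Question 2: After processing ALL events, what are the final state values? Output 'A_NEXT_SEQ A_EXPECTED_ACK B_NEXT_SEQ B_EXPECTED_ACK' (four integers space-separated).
After event 0: A_seq=267 A_ack=200 B_seq=200 B_ack=267
After event 1: A_seq=465 A_ack=200 B_seq=200 B_ack=465
After event 2: A_seq=477 A_ack=200 B_seq=200 B_ack=465
After event 3: A_seq=576 A_ack=200 B_seq=200 B_ack=465
After event 4: A_seq=576 A_ack=200 B_seq=200 B_ack=576
After event 5: A_seq=744 A_ack=200 B_seq=200 B_ack=744
After event 6: A_seq=744 A_ack=227 B_seq=227 B_ack=744

Answer: 744 227 227 744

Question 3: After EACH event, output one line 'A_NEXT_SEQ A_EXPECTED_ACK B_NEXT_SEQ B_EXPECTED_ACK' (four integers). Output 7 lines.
267 200 200 267
465 200 200 465
477 200 200 465
576 200 200 465
576 200 200 576
744 200 200 744
744 227 227 744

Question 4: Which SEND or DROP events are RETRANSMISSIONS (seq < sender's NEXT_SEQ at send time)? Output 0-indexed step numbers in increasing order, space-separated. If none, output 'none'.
Step 0: SEND seq=100 -> fresh
Step 1: SEND seq=267 -> fresh
Step 2: DROP seq=465 -> fresh
Step 3: SEND seq=477 -> fresh
Step 4: SEND seq=465 -> retransmit
Step 5: SEND seq=576 -> fresh
Step 6: SEND seq=200 -> fresh

Answer: 4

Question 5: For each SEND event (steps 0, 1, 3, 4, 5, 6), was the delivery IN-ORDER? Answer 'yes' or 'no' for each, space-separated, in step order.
Step 0: SEND seq=100 -> in-order
Step 1: SEND seq=267 -> in-order
Step 3: SEND seq=477 -> out-of-order
Step 4: SEND seq=465 -> in-order
Step 5: SEND seq=576 -> in-order
Step 6: SEND seq=200 -> in-order

Answer: yes yes no yes yes yes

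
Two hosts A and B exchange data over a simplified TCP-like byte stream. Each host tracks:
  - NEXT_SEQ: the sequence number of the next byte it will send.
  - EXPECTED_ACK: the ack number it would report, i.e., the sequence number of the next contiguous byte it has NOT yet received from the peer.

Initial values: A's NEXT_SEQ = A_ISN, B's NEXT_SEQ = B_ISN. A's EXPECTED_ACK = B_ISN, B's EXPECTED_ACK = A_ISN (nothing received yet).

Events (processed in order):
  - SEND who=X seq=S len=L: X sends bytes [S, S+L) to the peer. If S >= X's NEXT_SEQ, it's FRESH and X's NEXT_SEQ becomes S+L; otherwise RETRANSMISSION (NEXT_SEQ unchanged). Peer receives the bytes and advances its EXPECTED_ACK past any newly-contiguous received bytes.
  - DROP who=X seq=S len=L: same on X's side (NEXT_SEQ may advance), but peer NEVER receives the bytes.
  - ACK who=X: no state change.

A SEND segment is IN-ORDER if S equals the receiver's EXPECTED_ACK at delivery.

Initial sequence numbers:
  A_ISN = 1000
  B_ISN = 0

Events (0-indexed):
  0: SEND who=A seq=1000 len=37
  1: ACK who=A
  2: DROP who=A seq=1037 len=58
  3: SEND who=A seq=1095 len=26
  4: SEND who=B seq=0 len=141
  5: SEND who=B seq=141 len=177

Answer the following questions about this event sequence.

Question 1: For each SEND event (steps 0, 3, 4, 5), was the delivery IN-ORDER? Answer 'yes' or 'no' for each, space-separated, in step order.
Step 0: SEND seq=1000 -> in-order
Step 3: SEND seq=1095 -> out-of-order
Step 4: SEND seq=0 -> in-order
Step 5: SEND seq=141 -> in-order

Answer: yes no yes yes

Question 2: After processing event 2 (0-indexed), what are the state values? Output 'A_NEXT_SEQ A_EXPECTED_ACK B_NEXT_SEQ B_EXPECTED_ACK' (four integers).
After event 0: A_seq=1037 A_ack=0 B_seq=0 B_ack=1037
After event 1: A_seq=1037 A_ack=0 B_seq=0 B_ack=1037
After event 2: A_seq=1095 A_ack=0 B_seq=0 B_ack=1037

1095 0 0 1037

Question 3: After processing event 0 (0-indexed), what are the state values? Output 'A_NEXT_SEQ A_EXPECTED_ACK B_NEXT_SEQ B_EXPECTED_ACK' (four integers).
After event 0: A_seq=1037 A_ack=0 B_seq=0 B_ack=1037

1037 0 0 1037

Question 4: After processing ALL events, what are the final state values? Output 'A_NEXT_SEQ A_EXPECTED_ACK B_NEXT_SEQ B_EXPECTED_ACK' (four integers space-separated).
Answer: 1121 318 318 1037

Derivation:
After event 0: A_seq=1037 A_ack=0 B_seq=0 B_ack=1037
After event 1: A_seq=1037 A_ack=0 B_seq=0 B_ack=1037
After event 2: A_seq=1095 A_ack=0 B_seq=0 B_ack=1037
After event 3: A_seq=1121 A_ack=0 B_seq=0 B_ack=1037
After event 4: A_seq=1121 A_ack=141 B_seq=141 B_ack=1037
After event 5: A_seq=1121 A_ack=318 B_seq=318 B_ack=1037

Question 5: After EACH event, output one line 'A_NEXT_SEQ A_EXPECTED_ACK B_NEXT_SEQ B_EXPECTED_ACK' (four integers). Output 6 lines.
1037 0 0 1037
1037 0 0 1037
1095 0 0 1037
1121 0 0 1037
1121 141 141 1037
1121 318 318 1037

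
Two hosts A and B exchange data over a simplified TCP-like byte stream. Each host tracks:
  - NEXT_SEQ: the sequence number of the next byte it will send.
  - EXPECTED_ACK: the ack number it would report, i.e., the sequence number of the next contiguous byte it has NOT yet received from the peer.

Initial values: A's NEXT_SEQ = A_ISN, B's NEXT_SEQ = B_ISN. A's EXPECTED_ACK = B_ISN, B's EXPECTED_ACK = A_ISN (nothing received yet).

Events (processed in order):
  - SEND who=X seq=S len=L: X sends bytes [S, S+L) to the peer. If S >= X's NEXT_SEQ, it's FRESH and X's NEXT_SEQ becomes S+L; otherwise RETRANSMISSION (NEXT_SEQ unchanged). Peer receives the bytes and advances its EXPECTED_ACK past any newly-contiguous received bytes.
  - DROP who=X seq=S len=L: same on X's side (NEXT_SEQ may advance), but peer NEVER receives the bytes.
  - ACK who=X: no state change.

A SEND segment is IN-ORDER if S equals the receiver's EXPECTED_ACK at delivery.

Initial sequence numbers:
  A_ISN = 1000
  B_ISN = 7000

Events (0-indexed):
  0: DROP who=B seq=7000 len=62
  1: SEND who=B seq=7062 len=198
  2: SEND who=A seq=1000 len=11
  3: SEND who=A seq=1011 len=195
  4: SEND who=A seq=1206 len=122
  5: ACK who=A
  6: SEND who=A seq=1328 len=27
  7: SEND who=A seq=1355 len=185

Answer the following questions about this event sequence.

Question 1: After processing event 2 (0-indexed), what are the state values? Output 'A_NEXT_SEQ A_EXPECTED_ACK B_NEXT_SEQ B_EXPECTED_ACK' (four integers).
After event 0: A_seq=1000 A_ack=7000 B_seq=7062 B_ack=1000
After event 1: A_seq=1000 A_ack=7000 B_seq=7260 B_ack=1000
After event 2: A_seq=1011 A_ack=7000 B_seq=7260 B_ack=1011

1011 7000 7260 1011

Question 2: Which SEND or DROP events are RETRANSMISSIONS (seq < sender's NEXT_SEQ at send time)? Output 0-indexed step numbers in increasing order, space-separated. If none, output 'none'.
Answer: none

Derivation:
Step 0: DROP seq=7000 -> fresh
Step 1: SEND seq=7062 -> fresh
Step 2: SEND seq=1000 -> fresh
Step 3: SEND seq=1011 -> fresh
Step 4: SEND seq=1206 -> fresh
Step 6: SEND seq=1328 -> fresh
Step 7: SEND seq=1355 -> fresh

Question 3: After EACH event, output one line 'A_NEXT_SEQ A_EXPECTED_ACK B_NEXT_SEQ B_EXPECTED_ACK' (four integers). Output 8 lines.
1000 7000 7062 1000
1000 7000 7260 1000
1011 7000 7260 1011
1206 7000 7260 1206
1328 7000 7260 1328
1328 7000 7260 1328
1355 7000 7260 1355
1540 7000 7260 1540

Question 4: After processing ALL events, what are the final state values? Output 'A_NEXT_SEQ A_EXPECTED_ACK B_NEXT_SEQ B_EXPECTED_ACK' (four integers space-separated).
After event 0: A_seq=1000 A_ack=7000 B_seq=7062 B_ack=1000
After event 1: A_seq=1000 A_ack=7000 B_seq=7260 B_ack=1000
After event 2: A_seq=1011 A_ack=7000 B_seq=7260 B_ack=1011
After event 3: A_seq=1206 A_ack=7000 B_seq=7260 B_ack=1206
After event 4: A_seq=1328 A_ack=7000 B_seq=7260 B_ack=1328
After event 5: A_seq=1328 A_ack=7000 B_seq=7260 B_ack=1328
After event 6: A_seq=1355 A_ack=7000 B_seq=7260 B_ack=1355
After event 7: A_seq=1540 A_ack=7000 B_seq=7260 B_ack=1540

Answer: 1540 7000 7260 1540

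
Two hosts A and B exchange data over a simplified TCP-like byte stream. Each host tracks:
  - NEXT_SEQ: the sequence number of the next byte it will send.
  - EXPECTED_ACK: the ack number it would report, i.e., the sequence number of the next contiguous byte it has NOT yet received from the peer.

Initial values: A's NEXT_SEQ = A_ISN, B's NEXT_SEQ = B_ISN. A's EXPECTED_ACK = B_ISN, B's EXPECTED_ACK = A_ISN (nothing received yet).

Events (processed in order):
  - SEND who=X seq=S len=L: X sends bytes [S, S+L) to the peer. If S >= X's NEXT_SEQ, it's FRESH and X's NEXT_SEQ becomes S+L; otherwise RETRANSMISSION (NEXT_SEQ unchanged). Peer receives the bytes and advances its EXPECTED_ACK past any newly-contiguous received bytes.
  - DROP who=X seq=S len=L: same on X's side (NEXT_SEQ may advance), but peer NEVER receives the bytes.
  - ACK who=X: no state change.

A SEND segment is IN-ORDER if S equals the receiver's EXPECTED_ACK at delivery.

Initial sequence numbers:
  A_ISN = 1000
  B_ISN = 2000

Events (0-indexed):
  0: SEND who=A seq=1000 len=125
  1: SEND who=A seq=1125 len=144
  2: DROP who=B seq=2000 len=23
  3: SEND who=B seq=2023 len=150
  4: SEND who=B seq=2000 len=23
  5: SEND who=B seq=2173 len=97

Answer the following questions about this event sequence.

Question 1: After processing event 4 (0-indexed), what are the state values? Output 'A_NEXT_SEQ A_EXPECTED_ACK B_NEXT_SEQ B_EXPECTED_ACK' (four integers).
After event 0: A_seq=1125 A_ack=2000 B_seq=2000 B_ack=1125
After event 1: A_seq=1269 A_ack=2000 B_seq=2000 B_ack=1269
After event 2: A_seq=1269 A_ack=2000 B_seq=2023 B_ack=1269
After event 3: A_seq=1269 A_ack=2000 B_seq=2173 B_ack=1269
After event 4: A_seq=1269 A_ack=2173 B_seq=2173 B_ack=1269

1269 2173 2173 1269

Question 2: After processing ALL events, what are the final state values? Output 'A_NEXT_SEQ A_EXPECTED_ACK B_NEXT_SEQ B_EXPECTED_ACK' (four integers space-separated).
Answer: 1269 2270 2270 1269

Derivation:
After event 0: A_seq=1125 A_ack=2000 B_seq=2000 B_ack=1125
After event 1: A_seq=1269 A_ack=2000 B_seq=2000 B_ack=1269
After event 2: A_seq=1269 A_ack=2000 B_seq=2023 B_ack=1269
After event 3: A_seq=1269 A_ack=2000 B_seq=2173 B_ack=1269
After event 4: A_seq=1269 A_ack=2173 B_seq=2173 B_ack=1269
After event 5: A_seq=1269 A_ack=2270 B_seq=2270 B_ack=1269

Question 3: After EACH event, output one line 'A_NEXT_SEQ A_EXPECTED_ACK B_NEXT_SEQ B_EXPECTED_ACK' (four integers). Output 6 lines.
1125 2000 2000 1125
1269 2000 2000 1269
1269 2000 2023 1269
1269 2000 2173 1269
1269 2173 2173 1269
1269 2270 2270 1269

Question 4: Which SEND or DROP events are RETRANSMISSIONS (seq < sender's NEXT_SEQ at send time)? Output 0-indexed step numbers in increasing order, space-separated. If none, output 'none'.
Step 0: SEND seq=1000 -> fresh
Step 1: SEND seq=1125 -> fresh
Step 2: DROP seq=2000 -> fresh
Step 3: SEND seq=2023 -> fresh
Step 4: SEND seq=2000 -> retransmit
Step 5: SEND seq=2173 -> fresh

Answer: 4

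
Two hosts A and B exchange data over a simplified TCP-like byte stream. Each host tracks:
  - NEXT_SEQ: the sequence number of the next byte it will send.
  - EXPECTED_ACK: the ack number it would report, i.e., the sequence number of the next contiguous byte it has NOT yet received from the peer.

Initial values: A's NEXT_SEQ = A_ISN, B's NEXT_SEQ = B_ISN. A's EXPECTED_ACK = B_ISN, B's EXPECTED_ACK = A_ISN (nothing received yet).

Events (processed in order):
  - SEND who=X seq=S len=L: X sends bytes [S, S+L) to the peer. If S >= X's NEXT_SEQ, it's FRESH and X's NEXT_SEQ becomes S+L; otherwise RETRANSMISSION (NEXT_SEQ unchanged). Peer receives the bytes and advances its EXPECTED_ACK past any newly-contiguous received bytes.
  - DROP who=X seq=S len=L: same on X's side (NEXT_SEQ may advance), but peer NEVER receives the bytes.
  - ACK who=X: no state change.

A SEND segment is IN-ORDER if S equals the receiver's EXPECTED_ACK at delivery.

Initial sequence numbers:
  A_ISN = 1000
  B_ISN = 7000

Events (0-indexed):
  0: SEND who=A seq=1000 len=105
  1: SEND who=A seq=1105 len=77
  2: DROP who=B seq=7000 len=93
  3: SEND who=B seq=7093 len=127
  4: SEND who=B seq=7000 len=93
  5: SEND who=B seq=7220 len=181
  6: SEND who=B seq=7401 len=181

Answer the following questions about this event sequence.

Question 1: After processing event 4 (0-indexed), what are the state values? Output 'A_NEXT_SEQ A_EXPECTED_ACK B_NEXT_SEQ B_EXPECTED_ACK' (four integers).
After event 0: A_seq=1105 A_ack=7000 B_seq=7000 B_ack=1105
After event 1: A_seq=1182 A_ack=7000 B_seq=7000 B_ack=1182
After event 2: A_seq=1182 A_ack=7000 B_seq=7093 B_ack=1182
After event 3: A_seq=1182 A_ack=7000 B_seq=7220 B_ack=1182
After event 4: A_seq=1182 A_ack=7220 B_seq=7220 B_ack=1182

1182 7220 7220 1182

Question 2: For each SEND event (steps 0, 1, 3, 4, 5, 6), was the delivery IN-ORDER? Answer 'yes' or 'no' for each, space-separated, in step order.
Step 0: SEND seq=1000 -> in-order
Step 1: SEND seq=1105 -> in-order
Step 3: SEND seq=7093 -> out-of-order
Step 4: SEND seq=7000 -> in-order
Step 5: SEND seq=7220 -> in-order
Step 6: SEND seq=7401 -> in-order

Answer: yes yes no yes yes yes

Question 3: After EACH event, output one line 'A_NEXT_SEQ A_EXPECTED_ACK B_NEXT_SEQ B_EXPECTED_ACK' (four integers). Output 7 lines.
1105 7000 7000 1105
1182 7000 7000 1182
1182 7000 7093 1182
1182 7000 7220 1182
1182 7220 7220 1182
1182 7401 7401 1182
1182 7582 7582 1182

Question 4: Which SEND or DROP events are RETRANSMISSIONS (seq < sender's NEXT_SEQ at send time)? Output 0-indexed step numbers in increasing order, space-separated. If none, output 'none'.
Step 0: SEND seq=1000 -> fresh
Step 1: SEND seq=1105 -> fresh
Step 2: DROP seq=7000 -> fresh
Step 3: SEND seq=7093 -> fresh
Step 4: SEND seq=7000 -> retransmit
Step 5: SEND seq=7220 -> fresh
Step 6: SEND seq=7401 -> fresh

Answer: 4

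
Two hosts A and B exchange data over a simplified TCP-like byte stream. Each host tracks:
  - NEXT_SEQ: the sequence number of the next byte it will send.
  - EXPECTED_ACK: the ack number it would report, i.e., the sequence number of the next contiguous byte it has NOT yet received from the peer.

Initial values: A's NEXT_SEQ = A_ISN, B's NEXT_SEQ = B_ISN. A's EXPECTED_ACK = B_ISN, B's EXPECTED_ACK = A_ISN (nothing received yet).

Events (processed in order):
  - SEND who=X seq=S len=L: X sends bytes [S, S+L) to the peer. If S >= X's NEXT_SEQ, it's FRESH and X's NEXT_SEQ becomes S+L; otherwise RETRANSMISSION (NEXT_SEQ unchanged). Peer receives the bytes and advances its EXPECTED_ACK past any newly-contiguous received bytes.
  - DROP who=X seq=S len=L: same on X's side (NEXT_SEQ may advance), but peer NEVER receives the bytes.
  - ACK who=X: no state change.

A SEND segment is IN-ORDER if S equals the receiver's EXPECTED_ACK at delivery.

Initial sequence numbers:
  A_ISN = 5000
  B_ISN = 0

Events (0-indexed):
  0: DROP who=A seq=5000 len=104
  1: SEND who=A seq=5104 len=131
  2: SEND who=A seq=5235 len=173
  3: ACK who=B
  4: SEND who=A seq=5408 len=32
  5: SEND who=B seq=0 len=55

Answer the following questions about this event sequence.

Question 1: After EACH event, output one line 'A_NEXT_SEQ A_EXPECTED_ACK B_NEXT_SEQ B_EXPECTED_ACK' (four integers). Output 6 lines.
5104 0 0 5000
5235 0 0 5000
5408 0 0 5000
5408 0 0 5000
5440 0 0 5000
5440 55 55 5000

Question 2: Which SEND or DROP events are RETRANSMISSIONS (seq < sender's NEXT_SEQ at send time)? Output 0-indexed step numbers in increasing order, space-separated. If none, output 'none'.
Answer: none

Derivation:
Step 0: DROP seq=5000 -> fresh
Step 1: SEND seq=5104 -> fresh
Step 2: SEND seq=5235 -> fresh
Step 4: SEND seq=5408 -> fresh
Step 5: SEND seq=0 -> fresh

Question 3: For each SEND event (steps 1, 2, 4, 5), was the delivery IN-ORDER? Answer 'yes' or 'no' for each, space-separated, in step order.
Answer: no no no yes

Derivation:
Step 1: SEND seq=5104 -> out-of-order
Step 2: SEND seq=5235 -> out-of-order
Step 4: SEND seq=5408 -> out-of-order
Step 5: SEND seq=0 -> in-order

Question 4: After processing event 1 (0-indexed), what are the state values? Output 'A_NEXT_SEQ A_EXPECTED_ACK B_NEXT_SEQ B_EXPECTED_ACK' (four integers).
After event 0: A_seq=5104 A_ack=0 B_seq=0 B_ack=5000
After event 1: A_seq=5235 A_ack=0 B_seq=0 B_ack=5000

5235 0 0 5000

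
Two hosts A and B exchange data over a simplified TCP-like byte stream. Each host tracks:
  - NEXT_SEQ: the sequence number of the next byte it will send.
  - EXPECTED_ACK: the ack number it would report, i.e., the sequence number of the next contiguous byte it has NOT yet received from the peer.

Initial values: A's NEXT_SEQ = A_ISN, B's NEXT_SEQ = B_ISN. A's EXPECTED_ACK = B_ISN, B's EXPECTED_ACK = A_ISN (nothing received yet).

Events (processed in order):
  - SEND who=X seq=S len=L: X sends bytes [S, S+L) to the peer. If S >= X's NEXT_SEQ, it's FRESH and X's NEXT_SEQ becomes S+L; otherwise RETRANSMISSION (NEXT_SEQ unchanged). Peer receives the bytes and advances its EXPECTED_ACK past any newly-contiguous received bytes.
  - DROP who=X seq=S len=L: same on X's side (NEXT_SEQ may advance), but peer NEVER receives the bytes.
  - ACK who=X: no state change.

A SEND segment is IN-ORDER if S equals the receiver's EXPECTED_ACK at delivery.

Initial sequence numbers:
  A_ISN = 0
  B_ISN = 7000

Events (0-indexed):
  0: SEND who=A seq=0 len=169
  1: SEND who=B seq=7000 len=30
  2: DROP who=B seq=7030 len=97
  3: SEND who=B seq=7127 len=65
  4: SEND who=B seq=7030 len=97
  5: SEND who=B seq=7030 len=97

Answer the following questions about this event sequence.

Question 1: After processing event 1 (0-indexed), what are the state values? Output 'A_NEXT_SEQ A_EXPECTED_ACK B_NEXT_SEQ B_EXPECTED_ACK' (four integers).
After event 0: A_seq=169 A_ack=7000 B_seq=7000 B_ack=169
After event 1: A_seq=169 A_ack=7030 B_seq=7030 B_ack=169

169 7030 7030 169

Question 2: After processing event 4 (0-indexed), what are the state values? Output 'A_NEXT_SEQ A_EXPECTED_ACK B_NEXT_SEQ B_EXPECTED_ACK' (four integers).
After event 0: A_seq=169 A_ack=7000 B_seq=7000 B_ack=169
After event 1: A_seq=169 A_ack=7030 B_seq=7030 B_ack=169
After event 2: A_seq=169 A_ack=7030 B_seq=7127 B_ack=169
After event 3: A_seq=169 A_ack=7030 B_seq=7192 B_ack=169
After event 4: A_seq=169 A_ack=7192 B_seq=7192 B_ack=169

169 7192 7192 169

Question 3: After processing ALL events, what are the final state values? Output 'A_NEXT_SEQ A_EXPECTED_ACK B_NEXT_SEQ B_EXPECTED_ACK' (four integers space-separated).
After event 0: A_seq=169 A_ack=7000 B_seq=7000 B_ack=169
After event 1: A_seq=169 A_ack=7030 B_seq=7030 B_ack=169
After event 2: A_seq=169 A_ack=7030 B_seq=7127 B_ack=169
After event 3: A_seq=169 A_ack=7030 B_seq=7192 B_ack=169
After event 4: A_seq=169 A_ack=7192 B_seq=7192 B_ack=169
After event 5: A_seq=169 A_ack=7192 B_seq=7192 B_ack=169

Answer: 169 7192 7192 169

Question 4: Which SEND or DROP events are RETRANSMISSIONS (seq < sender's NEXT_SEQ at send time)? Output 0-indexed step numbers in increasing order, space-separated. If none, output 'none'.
Step 0: SEND seq=0 -> fresh
Step 1: SEND seq=7000 -> fresh
Step 2: DROP seq=7030 -> fresh
Step 3: SEND seq=7127 -> fresh
Step 4: SEND seq=7030 -> retransmit
Step 5: SEND seq=7030 -> retransmit

Answer: 4 5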